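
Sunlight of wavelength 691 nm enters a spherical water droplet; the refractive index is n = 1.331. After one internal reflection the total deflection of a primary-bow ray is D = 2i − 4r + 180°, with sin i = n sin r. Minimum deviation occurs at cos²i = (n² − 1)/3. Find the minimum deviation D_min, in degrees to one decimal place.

137.6°

cos²i = (1.77156 − 1)/3 = 0.25719; i = arccos(0.50714) = 59.527°.
sin r = sin 59.527°/1.331 = 0.64753; r = 40.356°.
D_min = 2·59.527° − 4·40.356° + 180° = 137.630°.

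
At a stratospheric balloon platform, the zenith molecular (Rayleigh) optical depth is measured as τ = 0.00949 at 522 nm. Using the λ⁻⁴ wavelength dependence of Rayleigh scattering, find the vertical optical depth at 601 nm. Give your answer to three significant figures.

0.00540

τ(601 nm) = τ(522 nm) × (522/601)⁴ = 0.00949 × (0.8686)⁴ = 0.00949 × 0.5691 = 0.0054.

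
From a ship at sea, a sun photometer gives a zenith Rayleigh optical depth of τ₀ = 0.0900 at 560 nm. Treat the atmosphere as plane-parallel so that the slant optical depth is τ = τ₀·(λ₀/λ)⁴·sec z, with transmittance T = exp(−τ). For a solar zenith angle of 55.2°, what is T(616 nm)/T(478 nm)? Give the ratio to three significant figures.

1.21

Airmass: sec 55.2° = 1.7522.
τ(616 nm) = 0.0900 × (560/616)⁴ × 1.7522 = 0.0900 × 0.6830 × 1.7522 = 0.1077.
τ(478 nm) = 0.0900 × (560/478)⁴ × 1.7522 = 0.0900 × 1.8838 × 1.7522 = 0.2971.
T(616)/T(478) = exp(τ_B − τ_A) = exp(0.1894) = 1.2085.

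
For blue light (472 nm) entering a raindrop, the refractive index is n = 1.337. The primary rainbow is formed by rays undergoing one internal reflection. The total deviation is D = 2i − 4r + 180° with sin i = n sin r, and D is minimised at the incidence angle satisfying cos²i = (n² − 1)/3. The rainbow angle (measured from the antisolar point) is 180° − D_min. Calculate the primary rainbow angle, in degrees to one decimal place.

cos²i = (1.78757 − 1)/3 = 0.26252; i = arccos(0.51237) = 59.178°.
sin r = sin 59.178°/1.337 = 0.64231; r = 39.964°.
D_min = 2·59.178° − 4·39.964° + 180° = 138.500°.
Rainbow angle = 180° − D_min = 41.500°.

41.5°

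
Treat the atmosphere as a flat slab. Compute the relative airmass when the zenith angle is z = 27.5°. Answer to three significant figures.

X = sec z = 1/cos 27.5° = 1/0.8870 = 1.1274.

1.13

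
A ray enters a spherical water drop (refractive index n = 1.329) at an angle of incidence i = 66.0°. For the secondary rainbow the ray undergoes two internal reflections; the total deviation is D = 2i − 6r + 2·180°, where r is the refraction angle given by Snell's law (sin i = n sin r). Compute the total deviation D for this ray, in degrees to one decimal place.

sin r = sin 66.0° / 1.329 = 0.9135/1.329 = 0.6874; r = 43.42°.
D = 2·66.0° − 6·43.42° + 2·180° = 132.00° − 260.54° + 360° = 231.46°.

231.5°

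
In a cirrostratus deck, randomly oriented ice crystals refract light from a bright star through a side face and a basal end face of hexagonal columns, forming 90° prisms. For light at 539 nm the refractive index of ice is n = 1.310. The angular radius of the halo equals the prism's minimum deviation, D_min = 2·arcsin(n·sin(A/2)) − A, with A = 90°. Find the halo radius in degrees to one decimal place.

45.7°

n·sin(A/2) = 1.310 × sin 45° = 1.310 × 0.7071 = 0.9263.
D_min = 2·arcsin(0.9263) − 90° = 2 × 67.867° − 90° = 45.733°.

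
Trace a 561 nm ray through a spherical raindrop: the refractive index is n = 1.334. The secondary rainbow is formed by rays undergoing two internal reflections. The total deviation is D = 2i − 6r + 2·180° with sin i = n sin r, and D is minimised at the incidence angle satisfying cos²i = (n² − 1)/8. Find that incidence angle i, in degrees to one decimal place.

cos²i = (1.334² − 1)/8 = (1.77956 − 1)/8 = 0.09744.
cos i = 0.31216, so i = 71.810°.

71.8°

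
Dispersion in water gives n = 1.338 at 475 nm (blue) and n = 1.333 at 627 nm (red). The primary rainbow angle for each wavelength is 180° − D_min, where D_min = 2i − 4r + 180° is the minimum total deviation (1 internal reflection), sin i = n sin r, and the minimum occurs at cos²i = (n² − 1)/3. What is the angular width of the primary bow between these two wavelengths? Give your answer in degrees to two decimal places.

At 475 nm (n = 1.338): cos²i = 0.26341 → i = 59.120°, r = 39.899°, D_min = 138.643°, rainbow angle = 41.357°.
At 627 nm (n = 1.333): cos²i = 0.25896 → i = 59.410°, r = 40.225°, D_min = 137.922°, rainbow angle = 42.078°.
Angular width = |41.357° − 42.078°| = 0.722°.

0.72°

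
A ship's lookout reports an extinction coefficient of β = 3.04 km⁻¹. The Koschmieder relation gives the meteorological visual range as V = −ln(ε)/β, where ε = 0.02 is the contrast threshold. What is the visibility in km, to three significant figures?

1.29 km

V = −ln(0.02) / 3.04 = 3.912 / 3.04 = 1.2868 km.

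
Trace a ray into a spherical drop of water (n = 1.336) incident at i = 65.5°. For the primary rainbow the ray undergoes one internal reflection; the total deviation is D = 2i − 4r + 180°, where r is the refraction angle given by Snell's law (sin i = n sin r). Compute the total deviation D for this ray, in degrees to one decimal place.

sin r = sin 65.5° / 1.336 = 0.9100/1.336 = 0.6811; r = 42.93°.
D = 2·65.5° − 4·42.93° + 180° = 131.00° − 171.72° + 180° = 139.28°.

139.3°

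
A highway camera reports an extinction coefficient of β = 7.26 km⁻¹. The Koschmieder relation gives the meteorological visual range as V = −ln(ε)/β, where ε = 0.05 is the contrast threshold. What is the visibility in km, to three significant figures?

0.413 km

V = −ln(0.05) / 7.26 = 2.996 / 7.26 = 0.4126 km.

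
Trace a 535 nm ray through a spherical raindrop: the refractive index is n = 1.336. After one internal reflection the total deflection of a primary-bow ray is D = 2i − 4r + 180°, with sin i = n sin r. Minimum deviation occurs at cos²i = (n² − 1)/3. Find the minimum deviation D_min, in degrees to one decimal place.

cos²i = (1.78490 − 1)/3 = 0.26163; i = arccos(0.51150) = 59.236°.
sin r = sin 59.236°/1.336 = 0.64318; r = 40.029°.
D_min = 2·59.236° − 4·40.029° + 180° = 138.356°.

138.4°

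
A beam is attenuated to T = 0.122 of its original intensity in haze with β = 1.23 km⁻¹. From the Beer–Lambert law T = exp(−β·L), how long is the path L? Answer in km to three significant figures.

1.71 km

Beer–Lambert: T = exp(−βL) ⇒ L = −ln(T)/β = −ln(0.122)/1.23 = 2.1037/1.23 = 1.71 km.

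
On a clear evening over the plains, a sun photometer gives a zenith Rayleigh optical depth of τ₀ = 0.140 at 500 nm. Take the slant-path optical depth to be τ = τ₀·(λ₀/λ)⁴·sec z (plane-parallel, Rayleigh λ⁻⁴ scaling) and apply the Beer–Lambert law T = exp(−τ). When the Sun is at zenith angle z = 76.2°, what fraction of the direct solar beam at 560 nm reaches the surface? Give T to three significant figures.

sec 76.2° = 4.1923.
τ = 0.140 × (500/560)⁴ × 4.1923 = 0.140 × 0.6355 × 4.1923 = 0.3730.
T = exp(−0.3730) = 0.6887.

0.689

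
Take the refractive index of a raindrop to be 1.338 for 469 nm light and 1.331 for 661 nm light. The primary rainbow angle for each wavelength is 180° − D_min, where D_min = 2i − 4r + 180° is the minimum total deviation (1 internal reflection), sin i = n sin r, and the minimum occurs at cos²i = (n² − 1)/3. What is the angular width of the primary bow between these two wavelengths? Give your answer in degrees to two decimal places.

At 469 nm (n = 1.338): cos²i = 0.26341 → i = 59.120°, r = 39.899°, D_min = 138.643°, rainbow angle = 41.357°.
At 661 nm (n = 1.331): cos²i = 0.25719 → i = 59.527°, r = 40.356°, D_min = 137.630°, rainbow angle = 42.370°.
Angular width = |41.357° − 42.370°| = 1.013°.

1.01°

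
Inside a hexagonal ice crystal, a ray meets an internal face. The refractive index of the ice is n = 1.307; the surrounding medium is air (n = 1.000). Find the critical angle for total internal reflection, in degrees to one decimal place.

49.9°

sin θ_c = n_air / n = 1.000 / 1.307 = 0.7651.
θ_c = arcsin(0.7651) = 49.92°.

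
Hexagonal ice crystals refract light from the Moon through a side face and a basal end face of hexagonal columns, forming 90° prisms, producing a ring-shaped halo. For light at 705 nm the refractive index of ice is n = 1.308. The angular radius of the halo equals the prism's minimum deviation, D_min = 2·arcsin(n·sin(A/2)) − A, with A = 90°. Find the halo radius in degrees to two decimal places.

n·sin(A/2) = 1.308 × sin 45° = 1.308 × 0.7071 = 0.9249.
D_min = 2·arcsin(0.9249) − 90° = 2 × 67.653° − 90° = 45.305°.

45.31°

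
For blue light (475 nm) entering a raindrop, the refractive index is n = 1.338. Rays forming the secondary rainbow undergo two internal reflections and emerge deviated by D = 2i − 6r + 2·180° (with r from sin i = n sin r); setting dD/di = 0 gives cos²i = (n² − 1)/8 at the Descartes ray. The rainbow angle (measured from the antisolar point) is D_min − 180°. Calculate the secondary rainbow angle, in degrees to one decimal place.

cos²i = (1.79024 − 1)/8 = 0.09878; i = arccos(0.31429) = 71.682°.
sin r = sin 71.682°/1.338 = 0.70951; r = 45.195°.
D_min = 2·71.682° − 6·45.195° + 360° = 232.193°.
Rainbow angle = D_min − 180° = 52.193°.

52.2°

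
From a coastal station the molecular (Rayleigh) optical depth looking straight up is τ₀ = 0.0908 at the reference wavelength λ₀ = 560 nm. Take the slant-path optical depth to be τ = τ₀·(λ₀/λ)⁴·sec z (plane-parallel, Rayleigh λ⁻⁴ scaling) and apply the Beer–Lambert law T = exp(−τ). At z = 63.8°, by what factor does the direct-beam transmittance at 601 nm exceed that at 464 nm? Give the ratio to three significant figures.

1.32

Airmass: sec 63.8° = 2.2650.
τ(601 nm) = 0.0908 × (560/601)⁴ × 2.2650 = 0.0908 × 0.7538 × 2.2650 = 0.1550.
τ(464 nm) = 0.0908 × (560/464)⁴ × 2.2650 = 0.0908 × 2.1217 × 2.2650 = 0.4363.
T(601)/T(464) = exp(τ_B − τ_A) = exp(0.2813) = 1.3249.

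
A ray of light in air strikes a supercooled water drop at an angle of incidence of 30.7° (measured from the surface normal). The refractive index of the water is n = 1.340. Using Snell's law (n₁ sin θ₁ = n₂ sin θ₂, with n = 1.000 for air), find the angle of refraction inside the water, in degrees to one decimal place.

22.4°

Snell: sin θ_r = sin θ_i / n = sin 30.7° / 1.340 = 0.5105 / 1.340 = 0.3810.
θ_r = arcsin(0.3810) = 22.40°.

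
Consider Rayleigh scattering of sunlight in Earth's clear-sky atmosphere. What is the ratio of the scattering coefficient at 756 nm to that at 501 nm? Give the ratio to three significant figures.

0.193

Rayleigh scattering ∝ λ⁻⁴, so the ratio of coefficients is the inverse fourth power of the wavelength ratio.
σ(756)/σ(501) = (501/756)⁴ = (0.6627)⁴ = 0.1929.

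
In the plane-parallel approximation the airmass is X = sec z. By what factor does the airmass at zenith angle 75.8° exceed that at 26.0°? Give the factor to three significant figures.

X(75.8°)/X(26.0°) = sec 75.8° / sec 26.0° = cos 26.0° / cos 75.8° = 0.8988/0.2453 = 3.6640.

3.66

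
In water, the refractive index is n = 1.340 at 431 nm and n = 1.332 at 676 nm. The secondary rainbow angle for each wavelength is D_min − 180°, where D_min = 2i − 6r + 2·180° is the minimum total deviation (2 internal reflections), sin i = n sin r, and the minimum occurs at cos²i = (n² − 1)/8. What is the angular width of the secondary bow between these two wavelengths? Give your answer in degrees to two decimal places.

At 431 nm (n = 1.340): cos²i = 0.09945 → i = 71.618°, r = 45.088°, D_min = 232.709°, rainbow angle = 52.709°.
At 676 nm (n = 1.332): cos²i = 0.09678 → i = 71.875°, r = 45.520°, D_min = 230.628°, rainbow angle = 50.628°.
Angular width = |52.709° − 50.628°| = 2.080°.

2.08°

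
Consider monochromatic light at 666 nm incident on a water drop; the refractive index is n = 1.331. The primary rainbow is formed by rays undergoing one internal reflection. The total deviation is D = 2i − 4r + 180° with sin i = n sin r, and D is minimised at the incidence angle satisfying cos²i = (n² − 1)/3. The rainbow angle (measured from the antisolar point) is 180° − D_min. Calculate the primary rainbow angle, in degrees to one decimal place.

42.4°

cos²i = (1.77156 − 1)/3 = 0.25719; i = arccos(0.50714) = 59.527°.
sin r = sin 59.527°/1.331 = 0.64753; r = 40.356°.
D_min = 2·59.527° − 4·40.356° + 180° = 137.630°.
Rainbow angle = 180° − D_min = 42.370°.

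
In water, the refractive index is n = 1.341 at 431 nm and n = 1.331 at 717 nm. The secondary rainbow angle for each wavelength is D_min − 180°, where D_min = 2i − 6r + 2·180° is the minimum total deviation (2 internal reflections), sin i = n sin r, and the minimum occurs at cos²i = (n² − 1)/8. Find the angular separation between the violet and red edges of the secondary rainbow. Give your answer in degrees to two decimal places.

At 431 nm (n = 1.341): cos²i = 0.09979 → i = 71.586°, r = 45.034°, D_min = 232.966°, rainbow angle = 52.966°.
At 717 nm (n = 1.331): cos²i = 0.09645 → i = 71.907°, r = 45.575°, D_min = 230.365°, rainbow angle = 50.365°.
Angular width = |52.966° − 50.365°| = 2.601°.

2.60°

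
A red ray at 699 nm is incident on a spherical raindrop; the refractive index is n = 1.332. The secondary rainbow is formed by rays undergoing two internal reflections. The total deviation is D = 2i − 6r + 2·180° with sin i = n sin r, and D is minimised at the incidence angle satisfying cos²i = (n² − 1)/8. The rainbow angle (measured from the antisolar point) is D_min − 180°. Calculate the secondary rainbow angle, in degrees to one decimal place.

50.6°

cos²i = (1.77422 − 1)/8 = 0.09678; i = arccos(0.31109) = 71.875°.
sin r = sin 71.875°/1.332 = 0.71350; r = 45.520°.
D_min = 2·71.875° − 6·45.520° + 360° = 230.628°.
Rainbow angle = D_min − 180° = 50.628°.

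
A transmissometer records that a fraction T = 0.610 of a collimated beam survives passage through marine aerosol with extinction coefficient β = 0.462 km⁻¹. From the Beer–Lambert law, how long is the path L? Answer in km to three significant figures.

Beer–Lambert: T = exp(−βL) ⇒ L = −ln(T)/β = −ln(0.610)/0.462 = 0.4943/0.462 = 1.07 km.

1.07 km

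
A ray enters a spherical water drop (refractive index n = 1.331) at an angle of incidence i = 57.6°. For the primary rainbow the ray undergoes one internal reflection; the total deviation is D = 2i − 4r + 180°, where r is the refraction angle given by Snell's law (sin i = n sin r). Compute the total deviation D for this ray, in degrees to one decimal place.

137.7°

sin r = sin 57.6° / 1.331 = 0.8443/1.331 = 0.6344; r = 39.37°.
D = 2·57.6° − 4·39.37° + 180° = 115.20° − 157.49° + 180° = 137.71°.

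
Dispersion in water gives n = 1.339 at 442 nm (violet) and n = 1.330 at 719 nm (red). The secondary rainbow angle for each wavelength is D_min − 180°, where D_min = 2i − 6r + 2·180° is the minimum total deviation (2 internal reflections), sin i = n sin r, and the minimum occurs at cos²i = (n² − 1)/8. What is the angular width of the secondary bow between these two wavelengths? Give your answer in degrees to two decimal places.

At 442 nm (n = 1.339): cos²i = 0.09912 → i = 71.650°, r = 45.141°, D_min = 232.451°, rainbow angle = 52.451°.
At 719 nm (n = 1.330): cos²i = 0.09611 → i = 71.940°, r = 45.630°, D_min = 230.101°, rainbow angle = 50.101°.
Angular width = |52.451° − 50.101°| = 2.350°.

2.35°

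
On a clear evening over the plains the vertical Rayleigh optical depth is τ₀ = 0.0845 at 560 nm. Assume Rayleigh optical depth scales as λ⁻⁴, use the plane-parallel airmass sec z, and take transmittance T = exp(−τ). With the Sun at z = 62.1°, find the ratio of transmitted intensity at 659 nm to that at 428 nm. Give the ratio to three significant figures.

Airmass: sec 62.1° = 2.1371.
τ(659 nm) = 0.0845 × (560/659)⁴ × 2.1371 = 0.0845 × 0.5214 × 2.1371 = 0.0942.
τ(428 nm) = 0.0845 × (560/428)⁴ × 2.1371 = 0.0845 × 2.9307 × 2.1371 = 0.5292.
T(659)/T(428) = exp(τ_B − τ_A) = exp(0.4351) = 1.5451.

1.55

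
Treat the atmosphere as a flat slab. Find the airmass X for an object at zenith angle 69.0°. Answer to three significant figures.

2.79

X = sec z = 1/cos 69.0° = 1/0.3584 = 2.7904.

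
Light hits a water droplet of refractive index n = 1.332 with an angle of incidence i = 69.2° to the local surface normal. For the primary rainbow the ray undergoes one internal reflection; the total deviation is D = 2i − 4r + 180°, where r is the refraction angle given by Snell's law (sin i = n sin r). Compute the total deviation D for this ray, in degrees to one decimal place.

140.1°

sin r = sin 69.2° / 1.332 = 0.9348/1.332 = 0.7018; r = 44.57°.
D = 2·69.2° − 4·44.57° + 180° = 138.40° − 178.29° + 180° = 140.11°.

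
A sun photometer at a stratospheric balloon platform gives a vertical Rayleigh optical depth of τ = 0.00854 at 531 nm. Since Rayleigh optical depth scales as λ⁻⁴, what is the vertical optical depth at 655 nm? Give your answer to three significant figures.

0.00369

τ(655 nm) = τ(531 nm) × (531/655)⁴ = 0.00854 × (0.8107)⁴ = 0.00854 × 0.4319 = 0.0037.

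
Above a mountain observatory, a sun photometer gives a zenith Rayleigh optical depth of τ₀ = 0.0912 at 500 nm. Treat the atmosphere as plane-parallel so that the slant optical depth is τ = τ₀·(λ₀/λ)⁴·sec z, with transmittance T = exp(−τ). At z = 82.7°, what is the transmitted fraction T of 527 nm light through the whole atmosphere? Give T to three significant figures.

0.559

sec 82.7° = 7.8700.
τ = 0.0912 × (500/527)⁴ × 7.8700 = 0.0912 × 0.8103 × 7.8700 = 0.5816.
T = exp(−0.5816) = 0.5590.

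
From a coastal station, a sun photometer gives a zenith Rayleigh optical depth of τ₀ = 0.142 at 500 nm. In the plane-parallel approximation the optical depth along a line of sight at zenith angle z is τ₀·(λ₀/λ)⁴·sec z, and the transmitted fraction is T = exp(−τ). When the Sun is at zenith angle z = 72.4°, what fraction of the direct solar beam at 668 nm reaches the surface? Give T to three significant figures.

sec 72.4° = 3.3072.
τ = 0.142 × (500/668)⁴ × 3.3072 = 0.142 × 0.3139 × 3.3072 = 0.1474.
T = exp(−0.1474) = 0.8629.

0.863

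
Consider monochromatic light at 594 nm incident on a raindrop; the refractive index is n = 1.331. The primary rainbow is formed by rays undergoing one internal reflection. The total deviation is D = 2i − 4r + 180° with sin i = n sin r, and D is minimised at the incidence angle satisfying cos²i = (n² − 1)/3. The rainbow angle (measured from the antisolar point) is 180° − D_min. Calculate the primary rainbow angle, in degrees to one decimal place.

cos²i = (1.77156 − 1)/3 = 0.25719; i = arccos(0.50714) = 59.527°.
sin r = sin 59.527°/1.331 = 0.64753; r = 40.356°.
D_min = 2·59.527° − 4·40.356° + 180° = 137.630°.
Rainbow angle = 180° − D_min = 42.370°.

42.4°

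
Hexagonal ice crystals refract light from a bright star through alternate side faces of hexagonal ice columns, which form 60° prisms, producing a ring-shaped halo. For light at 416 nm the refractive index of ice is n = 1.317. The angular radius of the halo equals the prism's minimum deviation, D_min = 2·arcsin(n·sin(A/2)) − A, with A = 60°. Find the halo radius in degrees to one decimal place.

n·sin(A/2) = 1.317 × sin 30° = 1.317 × 0.5000 = 0.6585.
D_min = 2·arcsin(0.6585) − 60° = 2 × 41.186° − 60° = 22.371°.

22.4°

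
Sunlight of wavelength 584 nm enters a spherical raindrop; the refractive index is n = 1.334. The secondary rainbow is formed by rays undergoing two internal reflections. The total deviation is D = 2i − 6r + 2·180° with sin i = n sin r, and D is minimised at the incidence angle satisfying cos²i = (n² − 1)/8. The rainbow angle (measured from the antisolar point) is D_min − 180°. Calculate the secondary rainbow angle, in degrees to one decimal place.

51.2°

cos²i = (1.77956 − 1)/8 = 0.09744; i = arccos(0.31216) = 71.810°.
sin r = sin 71.810°/1.334 = 0.71217; r = 45.411°.
D_min = 2·71.810° − 6·45.411° + 360° = 231.153°.
Rainbow angle = D_min − 180° = 51.153°.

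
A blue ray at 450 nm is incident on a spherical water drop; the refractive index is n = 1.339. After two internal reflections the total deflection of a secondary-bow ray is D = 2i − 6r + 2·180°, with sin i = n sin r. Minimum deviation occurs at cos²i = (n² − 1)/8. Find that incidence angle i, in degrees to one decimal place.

cos²i = (1.339² − 1)/8 = (1.79292 − 1)/8 = 0.09912.
cos i = 0.31483, so i = 71.650°.

71.6°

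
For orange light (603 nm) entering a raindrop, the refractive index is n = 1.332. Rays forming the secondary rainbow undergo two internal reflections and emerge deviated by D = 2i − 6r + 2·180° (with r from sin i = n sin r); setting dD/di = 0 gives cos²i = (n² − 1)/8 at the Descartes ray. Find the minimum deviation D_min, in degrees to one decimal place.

230.6°

cos²i = (1.77422 − 1)/8 = 0.09678; i = arccos(0.31109) = 71.875°.
sin r = sin 71.875°/1.332 = 0.71350; r = 45.520°.
D_min = 2·71.875° − 6·45.520° + 360° = 230.628°.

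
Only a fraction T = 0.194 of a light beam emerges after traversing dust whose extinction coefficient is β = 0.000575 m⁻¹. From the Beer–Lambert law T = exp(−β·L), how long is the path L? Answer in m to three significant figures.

2850 m

Beer–Lambert: T = exp(−βL) ⇒ L = −ln(T)/β = −ln(0.194)/0.000575 = 1.6399/0.000575 = 2852 m.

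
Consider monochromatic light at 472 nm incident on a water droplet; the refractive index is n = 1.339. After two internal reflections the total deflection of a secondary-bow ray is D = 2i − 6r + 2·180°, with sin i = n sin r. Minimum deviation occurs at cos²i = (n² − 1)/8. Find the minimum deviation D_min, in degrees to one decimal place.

cos²i = (1.79292 − 1)/8 = 0.09912; i = arccos(0.31483) = 71.650°.
sin r = sin 71.650°/1.339 = 0.70885; r = 45.141°.
D_min = 2·71.650° − 6·45.141° + 360° = 232.451°.

232.5°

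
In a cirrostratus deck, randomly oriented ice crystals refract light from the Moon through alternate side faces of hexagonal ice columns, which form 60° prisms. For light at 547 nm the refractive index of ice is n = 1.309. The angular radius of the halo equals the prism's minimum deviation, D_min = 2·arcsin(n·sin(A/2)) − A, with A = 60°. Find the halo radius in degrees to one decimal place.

n·sin(A/2) = 1.309 × sin 30° = 1.309 × 0.5000 = 0.6545.
D_min = 2·arcsin(0.6545) − 60° = 2 × 40.882° − 60° = 21.763°.

21.8°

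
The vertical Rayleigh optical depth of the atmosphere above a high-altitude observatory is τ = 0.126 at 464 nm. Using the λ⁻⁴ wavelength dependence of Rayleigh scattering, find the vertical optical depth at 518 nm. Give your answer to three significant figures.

τ(518 nm) = τ(464 nm) × (464/518)⁴ = 0.126 × (0.8958)⁴ = 0.126 × 0.6438 = 0.0811.

0.0811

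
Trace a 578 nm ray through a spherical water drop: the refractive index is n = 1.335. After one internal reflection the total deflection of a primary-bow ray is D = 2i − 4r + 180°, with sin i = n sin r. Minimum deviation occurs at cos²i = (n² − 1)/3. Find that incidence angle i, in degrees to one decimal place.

cos²i = (1.335² − 1)/3 = (1.78222 − 1)/3 = 0.26074.
cos i = 0.51063, so i = 59.294°.

59.3°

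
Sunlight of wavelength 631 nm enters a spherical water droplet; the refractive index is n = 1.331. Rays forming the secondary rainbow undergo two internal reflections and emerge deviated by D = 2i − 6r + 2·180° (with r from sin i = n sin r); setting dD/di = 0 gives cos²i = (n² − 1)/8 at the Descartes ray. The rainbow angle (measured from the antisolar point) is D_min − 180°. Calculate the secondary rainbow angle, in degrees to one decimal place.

50.4°

cos²i = (1.77156 − 1)/8 = 0.09645; i = arccos(0.31056) = 71.907°.
sin r = sin 71.907°/1.331 = 0.71417; r = 45.575°.
D_min = 2·71.907° − 6·45.575° + 360° = 230.365°.
Rainbow angle = D_min − 180° = 50.365°.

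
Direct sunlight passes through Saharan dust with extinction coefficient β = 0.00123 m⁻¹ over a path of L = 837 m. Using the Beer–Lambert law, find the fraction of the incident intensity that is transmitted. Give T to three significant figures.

τ = β·L = 0.00123 × 837 = 1.0295.
T = exp(−1.0295) = 0.3572.

0.357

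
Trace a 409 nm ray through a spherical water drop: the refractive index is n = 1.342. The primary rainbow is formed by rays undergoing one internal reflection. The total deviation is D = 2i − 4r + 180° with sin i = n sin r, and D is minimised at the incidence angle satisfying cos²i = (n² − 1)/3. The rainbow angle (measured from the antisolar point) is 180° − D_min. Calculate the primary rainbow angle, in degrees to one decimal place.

40.8°

cos²i = (1.80096 − 1)/3 = 0.26699; i = arccos(0.51671) = 58.888°.
sin r = sin 58.888°/1.342 = 0.63797; r = 39.641°.
D_min = 2·58.888° − 4·39.641° + 180° = 139.213°.
Rainbow angle = 180° − D_min = 40.787°.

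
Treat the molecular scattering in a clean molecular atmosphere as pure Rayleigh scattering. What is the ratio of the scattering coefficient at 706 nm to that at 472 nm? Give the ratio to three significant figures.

Rayleigh scattering ∝ λ⁻⁴, so the ratio of coefficients is the inverse fourth power of the wavelength ratio.
σ(706)/σ(472) = (472/706)⁴ = (0.6686)⁴ = 0.1998.

0.200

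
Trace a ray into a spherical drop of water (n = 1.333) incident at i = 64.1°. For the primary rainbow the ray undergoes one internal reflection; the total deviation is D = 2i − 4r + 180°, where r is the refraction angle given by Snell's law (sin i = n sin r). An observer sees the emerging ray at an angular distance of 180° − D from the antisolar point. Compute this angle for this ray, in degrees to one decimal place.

sin r = sin 64.1° / 1.333 = 0.8996/1.333 = 0.6748; r = 42.44°.
D = 2·64.1° − 4·42.44° + 180° = 128.20° − 169.77° + 180° = 138.43°.
Angle from antisolar point = 180° − D = 41.57°.

41.6°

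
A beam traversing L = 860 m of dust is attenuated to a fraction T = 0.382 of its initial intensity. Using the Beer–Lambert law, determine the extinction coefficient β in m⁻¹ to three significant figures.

0.00112 m⁻¹

Beer–Lambert: T = exp(−βL) ⇒ β = −ln(T)/L = −ln(0.382)/860 = 0.9623/860 = 0.001119 m⁻¹.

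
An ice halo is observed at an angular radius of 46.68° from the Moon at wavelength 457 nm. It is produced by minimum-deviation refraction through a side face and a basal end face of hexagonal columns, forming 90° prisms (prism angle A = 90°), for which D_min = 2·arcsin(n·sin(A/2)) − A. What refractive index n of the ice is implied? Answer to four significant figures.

Rearranging: n = sin((D_min + A)/2) / sin(A/2).
(D_min + A)/2 = (46.68° + 90°)/2 = 68.340°.
n = sin 68.340° / sin 45° = 0.9294 / 0.7071 = 1.3144.

1.314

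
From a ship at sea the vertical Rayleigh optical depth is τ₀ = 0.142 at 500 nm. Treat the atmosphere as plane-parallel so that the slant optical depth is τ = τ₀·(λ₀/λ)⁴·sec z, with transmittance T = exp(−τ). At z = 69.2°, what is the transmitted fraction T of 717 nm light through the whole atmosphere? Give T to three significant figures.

0.910

sec 69.2° = 2.8161.
τ = 0.142 × (500/717)⁴ × 2.8161 = 0.142 × 0.2365 × 2.8161 = 0.0946.
T = exp(−0.0946) = 0.9098.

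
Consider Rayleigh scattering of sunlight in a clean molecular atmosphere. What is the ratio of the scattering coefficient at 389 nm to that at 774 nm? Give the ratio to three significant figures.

Rayleigh scattering ∝ λ⁻⁴, so the ratio of coefficients is the inverse fourth power of the wavelength ratio.
σ(389)/σ(774) = (774/389)⁴ = (1.9897)⁴ = 15.67.

15.7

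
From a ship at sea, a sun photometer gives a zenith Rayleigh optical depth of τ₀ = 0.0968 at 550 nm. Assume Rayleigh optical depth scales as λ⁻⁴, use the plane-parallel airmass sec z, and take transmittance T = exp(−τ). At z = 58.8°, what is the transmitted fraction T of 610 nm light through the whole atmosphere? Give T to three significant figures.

sec 58.8° = 1.9304.
τ = 0.0968 × (550/610)⁴ × 1.9304 = 0.0968 × 0.6609 × 1.9304 = 0.1235.
T = exp(−0.1235) = 0.8838.

0.884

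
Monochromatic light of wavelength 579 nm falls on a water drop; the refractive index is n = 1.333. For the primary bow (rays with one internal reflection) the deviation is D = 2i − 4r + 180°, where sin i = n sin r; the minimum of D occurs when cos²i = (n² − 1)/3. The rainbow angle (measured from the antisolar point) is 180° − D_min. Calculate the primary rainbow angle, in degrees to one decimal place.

42.1°

cos²i = (1.77689 − 1)/3 = 0.25896; i = arccos(0.50888) = 59.410°.
sin r = sin 59.410°/1.333 = 0.64579; r = 40.225°.
D_min = 2·59.410° − 4·40.225° + 180° = 137.922°.
Rainbow angle = 180° − D_min = 42.078°.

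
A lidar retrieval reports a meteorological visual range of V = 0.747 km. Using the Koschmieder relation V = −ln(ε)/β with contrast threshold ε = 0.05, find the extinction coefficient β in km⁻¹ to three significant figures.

β = −ln(0.05) / V = 2.996 / 0.747 = 4.0104 km⁻¹.

4.01 km⁻¹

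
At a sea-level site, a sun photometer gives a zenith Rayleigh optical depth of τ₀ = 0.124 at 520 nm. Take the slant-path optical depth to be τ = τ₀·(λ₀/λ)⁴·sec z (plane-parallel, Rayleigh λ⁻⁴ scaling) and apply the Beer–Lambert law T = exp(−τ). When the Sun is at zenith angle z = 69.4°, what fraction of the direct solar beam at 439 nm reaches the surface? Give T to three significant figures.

0.500

sec 69.4° = 2.8422.
τ = 0.124 × (520/439)⁴ × 2.8422 = 0.124 × 1.9686 × 2.8422 = 0.6938.
T = exp(−0.6938) = 0.4997.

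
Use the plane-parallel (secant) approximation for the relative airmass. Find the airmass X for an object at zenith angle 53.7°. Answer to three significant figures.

1.69

X = sec z = 1/cos 53.7° = 1/0.5920 = 1.6892.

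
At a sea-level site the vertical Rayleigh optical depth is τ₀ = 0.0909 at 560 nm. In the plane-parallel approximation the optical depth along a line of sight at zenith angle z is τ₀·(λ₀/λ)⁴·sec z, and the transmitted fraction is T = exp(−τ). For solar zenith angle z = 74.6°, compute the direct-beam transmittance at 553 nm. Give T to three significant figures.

0.698

sec 74.6° = 3.7657.
τ = 0.0909 × (560/553)⁴ × 3.7657 = 0.0909 × 1.0516 × 3.7657 = 0.3600.
T = exp(−0.3600) = 0.6977.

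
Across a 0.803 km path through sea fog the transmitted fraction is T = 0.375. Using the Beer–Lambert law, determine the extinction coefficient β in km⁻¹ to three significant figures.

Beer–Lambert: T = exp(−βL) ⇒ β = −ln(T)/L = −ln(0.375)/0.803 = 0.9808/0.803 = 1.221 km⁻¹.

1.22 km⁻¹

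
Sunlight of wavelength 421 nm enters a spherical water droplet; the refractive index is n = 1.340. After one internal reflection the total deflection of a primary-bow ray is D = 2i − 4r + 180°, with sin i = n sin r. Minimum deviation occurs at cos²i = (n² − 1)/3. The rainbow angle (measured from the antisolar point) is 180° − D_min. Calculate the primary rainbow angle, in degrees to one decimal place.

cos²i = (1.79560 − 1)/3 = 0.26520; i = arccos(0.51498) = 59.004°.
sin r = sin 59.004°/1.340 = 0.63971; r = 39.770°.
D_min = 2·59.004° − 4·39.770° + 180° = 138.929°.
Rainbow angle = 180° − D_min = 41.071°.

41.1°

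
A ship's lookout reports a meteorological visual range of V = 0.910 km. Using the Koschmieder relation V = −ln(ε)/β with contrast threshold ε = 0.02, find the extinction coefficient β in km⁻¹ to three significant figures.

4.30 km⁻¹

β = −ln(0.02) / V = 3.912 / 0.910 = 4.2989 km⁻¹.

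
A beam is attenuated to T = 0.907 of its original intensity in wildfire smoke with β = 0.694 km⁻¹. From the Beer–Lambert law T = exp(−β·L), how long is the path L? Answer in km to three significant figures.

Beer–Lambert: T = exp(−βL) ⇒ L = −ln(T)/β = −ln(0.907)/0.694 = 0.0976/0.694 = 0.1407 km.

0.141 km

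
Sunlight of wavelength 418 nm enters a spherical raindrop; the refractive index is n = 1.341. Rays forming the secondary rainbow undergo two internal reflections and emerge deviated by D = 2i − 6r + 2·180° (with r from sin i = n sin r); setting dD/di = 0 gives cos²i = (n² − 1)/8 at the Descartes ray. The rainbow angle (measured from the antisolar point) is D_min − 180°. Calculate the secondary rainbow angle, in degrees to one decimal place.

53.0°

cos²i = (1.79828 − 1)/8 = 0.09979; i = arccos(0.31589) = 71.586°.
sin r = sin 71.586°/1.341 = 0.70753; r = 45.034°.
D_min = 2·71.586° − 6·45.034° + 360° = 232.966°.
Rainbow angle = D_min − 180° = 52.966°.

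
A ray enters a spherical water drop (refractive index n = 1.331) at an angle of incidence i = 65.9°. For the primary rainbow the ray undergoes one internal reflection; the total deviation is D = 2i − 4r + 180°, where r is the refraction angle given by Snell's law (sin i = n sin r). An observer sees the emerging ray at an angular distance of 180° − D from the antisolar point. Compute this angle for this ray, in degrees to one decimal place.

41.4°

sin r = sin 65.9° / 1.331 = 0.9128/1.331 = 0.6858; r = 43.30°.
D = 2·65.9° − 4·43.30° + 180° = 131.80° − 173.20° + 180° = 138.60°.
Angle from antisolar point = 180° − D = 41.40°.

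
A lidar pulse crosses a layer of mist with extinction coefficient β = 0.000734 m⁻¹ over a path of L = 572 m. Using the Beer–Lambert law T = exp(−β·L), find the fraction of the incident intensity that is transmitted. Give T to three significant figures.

0.657

τ = β·L = 0.000734 × 572 = 0.4198.
T = exp(−0.4198) = 0.6571.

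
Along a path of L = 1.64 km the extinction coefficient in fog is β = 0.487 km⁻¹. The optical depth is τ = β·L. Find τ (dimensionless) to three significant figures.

0.799

τ = β·L = 0.487 × 1.64 = 0.7987.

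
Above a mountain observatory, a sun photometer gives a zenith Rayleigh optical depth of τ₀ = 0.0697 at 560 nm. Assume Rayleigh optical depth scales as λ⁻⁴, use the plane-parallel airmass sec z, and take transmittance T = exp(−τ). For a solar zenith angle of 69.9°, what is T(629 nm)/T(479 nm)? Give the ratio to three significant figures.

1.29

Airmass: sec 69.9° = 2.9099.
τ(629 nm) = 0.0697 × (560/629)⁴ × 2.9099 = 0.0697 × 0.6283 × 2.9099 = 0.1274.
τ(479 nm) = 0.0697 × (560/479)⁴ × 2.9099 = 0.0697 × 1.8681 × 2.9099 = 0.3789.
T(629)/T(479) = exp(τ_B − τ_A) = exp(0.2515) = 1.2859.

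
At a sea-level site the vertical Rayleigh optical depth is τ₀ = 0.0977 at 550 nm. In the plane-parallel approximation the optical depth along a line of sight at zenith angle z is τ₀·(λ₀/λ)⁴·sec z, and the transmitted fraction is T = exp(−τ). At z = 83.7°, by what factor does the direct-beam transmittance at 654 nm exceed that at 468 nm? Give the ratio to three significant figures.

3.50

Airmass: sec 83.7° = 9.1129.
τ(654 nm) = 0.0977 × (550/654)⁴ × 9.1129 = 0.0977 × 0.5002 × 9.1129 = 0.4453.
τ(468 nm) = 0.0977 × (550/468)⁴ × 9.1129 = 0.0977 × 1.9075 × 9.1129 = 1.6983.
T(654)/T(468) = exp(τ_B − τ_A) = exp(1.2530) = 3.5008.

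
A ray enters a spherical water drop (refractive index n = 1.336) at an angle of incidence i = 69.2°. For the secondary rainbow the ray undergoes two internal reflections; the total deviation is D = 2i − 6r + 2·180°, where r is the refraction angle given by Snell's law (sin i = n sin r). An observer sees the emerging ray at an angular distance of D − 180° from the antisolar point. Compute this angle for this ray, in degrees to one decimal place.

sin r = sin 69.2° / 1.336 = 0.9348/1.336 = 0.6997; r = 44.40°.
D = 2·69.2° − 6·44.40° + 2·180° = 138.40° − 266.43° + 360° = 231.97°.
Angle from antisolar point = D − 180° = 51.97°.

52.0°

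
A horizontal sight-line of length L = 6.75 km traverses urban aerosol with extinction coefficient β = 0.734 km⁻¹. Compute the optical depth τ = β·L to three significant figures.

4.95

τ = β·L = 0.734 × 6.75 = 4.9545.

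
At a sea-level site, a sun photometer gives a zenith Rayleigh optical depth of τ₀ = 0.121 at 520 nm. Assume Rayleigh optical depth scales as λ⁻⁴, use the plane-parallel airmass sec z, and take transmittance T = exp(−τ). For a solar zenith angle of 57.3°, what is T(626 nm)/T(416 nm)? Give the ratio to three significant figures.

Airmass: sec 57.3° = 1.8510.
τ(626 nm) = 0.121 × (520/626)⁴ × 1.8510 = 0.121 × 0.4761 × 1.8510 = 0.1066.
τ(416 nm) = 0.121 × (520/416)⁴ × 1.8510 = 0.121 × 2.4414 × 1.8510 = 0.5468.
T(626)/T(416) = exp(τ_B − τ_A) = exp(0.4402) = 1.5530.

1.55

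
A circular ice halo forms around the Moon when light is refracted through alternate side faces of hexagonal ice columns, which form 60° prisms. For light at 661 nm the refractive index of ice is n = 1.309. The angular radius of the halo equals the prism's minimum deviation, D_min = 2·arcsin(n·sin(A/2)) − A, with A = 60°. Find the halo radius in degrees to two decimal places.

21.76°

n·sin(A/2) = 1.309 × sin 30° = 1.309 × 0.5000 = 0.6545.
D_min = 2·arcsin(0.6545) − 60° = 2 × 40.882° − 60° = 21.763°.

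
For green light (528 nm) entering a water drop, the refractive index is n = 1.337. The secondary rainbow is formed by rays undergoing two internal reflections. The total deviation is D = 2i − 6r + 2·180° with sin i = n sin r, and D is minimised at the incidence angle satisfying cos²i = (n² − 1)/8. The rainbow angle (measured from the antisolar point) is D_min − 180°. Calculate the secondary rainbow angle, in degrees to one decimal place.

cos²i = (1.78757 − 1)/8 = 0.09845; i = arccos(0.31376) = 71.714°.
sin r = sin 71.714°/1.337 = 0.71017; r = 45.249°.
D_min = 2·71.714° − 6·45.249° + 360° = 231.934°.
Rainbow angle = D_min − 180° = 51.934°.

51.9°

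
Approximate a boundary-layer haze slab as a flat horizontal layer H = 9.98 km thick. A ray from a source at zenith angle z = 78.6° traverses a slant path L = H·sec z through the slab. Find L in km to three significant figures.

50.5 km

sec z = 1/cos 78.6° = 5.0593.
L = 9.98 × 5.0593 = 50.491 km.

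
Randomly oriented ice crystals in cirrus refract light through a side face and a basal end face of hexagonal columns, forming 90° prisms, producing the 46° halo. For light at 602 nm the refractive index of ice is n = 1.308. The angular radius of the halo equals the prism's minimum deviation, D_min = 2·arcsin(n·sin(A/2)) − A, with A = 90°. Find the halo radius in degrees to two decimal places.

45.31°

n·sin(A/2) = 1.308 × sin 45° = 1.308 × 0.7071 = 0.9249.
D_min = 2·arcsin(0.9249) − 90° = 2 × 67.653° − 90° = 45.305°.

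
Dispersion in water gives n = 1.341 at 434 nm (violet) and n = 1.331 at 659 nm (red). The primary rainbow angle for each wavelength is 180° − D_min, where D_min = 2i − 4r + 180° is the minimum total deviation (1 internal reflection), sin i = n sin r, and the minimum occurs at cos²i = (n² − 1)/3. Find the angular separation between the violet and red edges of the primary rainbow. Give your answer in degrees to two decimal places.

At 434 nm (n = 1.341): cos²i = 0.26609 → i = 58.946°, r = 39.705°, D_min = 139.071°, rainbow angle = 40.929°.
At 659 nm (n = 1.331): cos²i = 0.25719 → i = 59.527°, r = 40.356°, D_min = 137.630°, rainbow angle = 42.370°.
Angular width = |40.929° − 42.370°| = 1.441°.

1.44°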